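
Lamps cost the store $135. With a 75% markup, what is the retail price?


Calculate the markup amount:
75% of $135 = $101.25
Add to cost:
$135 + $101.25 = $236.25

$236.25


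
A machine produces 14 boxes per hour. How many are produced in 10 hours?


Production rate: 14 boxes per hour
Time: 10 hours
Total: 14 x 10 = 140 boxes

140 boxes


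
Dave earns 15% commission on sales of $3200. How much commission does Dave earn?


Convert rate to decimal:
15% = 0.15
Multiply by sales:
$3200 x 0.15 = $480

$480


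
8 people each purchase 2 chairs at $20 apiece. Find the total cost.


Cost per person:
2 x $20 = $40
Group total:
8 x $40 = $320

$320


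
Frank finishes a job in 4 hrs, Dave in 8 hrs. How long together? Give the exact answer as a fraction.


Frank's rate: 1/4 of the job per hour
Dave's rate: 1/8 of the job per hour
Combined rate: 1/4 + 1/8 = 3/8 per hour
Time = 1 / (3/8) = 8/3 hours (≈ 2.67 hours)

8/3 hours


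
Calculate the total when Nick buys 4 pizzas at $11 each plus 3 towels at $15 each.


Cost of pizzas:
4 x $11 = $44
Cost of towels:
3 x $15 = $45
Add both:
$44 + $45 = $89

$89


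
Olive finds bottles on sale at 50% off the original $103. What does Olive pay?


Calculate the discount amount:
50% of $103 = $51.50
Subtract from original:
$103 - $51.50 = $51.50

$51.50


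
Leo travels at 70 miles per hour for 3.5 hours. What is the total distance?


Use the formula: distance = speed x time
Speed = 70 mph, Time = 3.5 hours
70 x 3.5 = 245 miles

245 miles


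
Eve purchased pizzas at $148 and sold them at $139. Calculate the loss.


Selling price = $139
Cost price = $148
Loss = cost price - selling price:
Loss = $148 - $139 = $9

$9


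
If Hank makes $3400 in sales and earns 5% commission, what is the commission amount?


Convert rate to decimal:
5% = 0.05
Multiply by sales:
$3400 x 0.05 = $170

$170


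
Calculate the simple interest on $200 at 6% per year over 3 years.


Use the formula I = P x R x T / 100
P x R x T = 200 x 6 x 3 = 3600
I = 3600 / 100 = $36

$36


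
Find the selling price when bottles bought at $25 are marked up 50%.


Calculate the markup amount:
50% of $25 = $12.50
Add to cost:
$25 + $12.50 = $37.50

$37.50


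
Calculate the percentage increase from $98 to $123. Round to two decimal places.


Find the absolute change:
|123 - 98| = 25
Divide by original and multiply by 100:
25 / 98 x 100 = 25.5102...% ≈ 25.51%

25.51%


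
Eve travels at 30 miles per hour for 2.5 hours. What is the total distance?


Use the formula: distance = speed x time
Speed = 30 mph, Time = 2.5 hours
30 x 2.5 = 75 miles

75 miles


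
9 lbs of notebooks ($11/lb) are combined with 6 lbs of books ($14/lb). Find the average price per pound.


Cost of notebooks:
9 x $11 = $99
Cost of books:
6 x $14 = $84
Total cost: $99 + $84 = $183
Total weight: 15 lbs
Average: $183 / 15 = $12.20/lb

$12.20/lb


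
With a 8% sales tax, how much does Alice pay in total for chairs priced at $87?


Calculate the tax:
8% of $87 = $6.96
Add tax to price:
$87 + $6.96 = $93.96

$93.96


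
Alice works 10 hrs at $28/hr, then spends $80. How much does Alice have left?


Calculate earnings:
10 x $28 = $280
Subtract spending:
$280 - $80 = $200

$200


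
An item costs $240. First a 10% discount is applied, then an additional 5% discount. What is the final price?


First discount:
10% of $240 = $24
Price after first discount:
$240 - $24 = $216
Second discount:
5% of $216 = $10.80
Final price:
$216 - $10.80 = $205.20

$205.20


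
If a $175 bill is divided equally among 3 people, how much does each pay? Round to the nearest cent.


Total bill: $175
Number of people: 3
Each pays: $175 / 3 = $58.3333... ≈ $58.33

$58.33


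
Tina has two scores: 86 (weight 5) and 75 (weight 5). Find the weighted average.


Weighted sum:
5 x 86 + 5 x 75 = 805
Total weight:
5 + 5 = 10
Weighted average:
805 / 10 = 80.5

80.5


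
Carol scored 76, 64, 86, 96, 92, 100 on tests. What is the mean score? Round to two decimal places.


Add the scores:
76 + 64 + 86 + 96 + 92 + 100 = 514
Divide by the number of tests:
514 / 6 = 85.6666... ≈ 85.67

85.67


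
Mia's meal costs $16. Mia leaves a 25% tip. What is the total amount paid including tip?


Calculate the tip:
25% of $16 = $4
Add tip to meal cost:
$16 + $4 = $20

$20


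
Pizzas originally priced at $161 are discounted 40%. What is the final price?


Calculate the discount amount:
40% of $161 = $64.40
Subtract from original:
$161 - $64.40 = $96.60

$96.60


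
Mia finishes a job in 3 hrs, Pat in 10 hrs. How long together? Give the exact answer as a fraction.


Mia's rate: 1/3 of the job per hour
Pat's rate: 1/10 of the job per hour
Combined rate: 1/3 + 1/10 = 13/30 per hour
Time = 1 / (13/30) = 30/13 hours (≈ 2.31 hours)

30/13 hours


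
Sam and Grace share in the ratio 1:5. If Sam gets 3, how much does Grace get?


Find the multiplier:
3 / 1 = 3
Apply to Grace's share:
5 x 3 = 15

15


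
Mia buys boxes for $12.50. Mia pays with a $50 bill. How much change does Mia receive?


Start with the amount paid:
$50
Subtract the price:
$50 - $12.50 = $37.50

$37.50


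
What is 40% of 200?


Convert percentage to decimal:
40% = 0.4
Multiply:
200 x 0.4 = 80

80


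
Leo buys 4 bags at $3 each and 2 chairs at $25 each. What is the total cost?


Cost of bags:
4 x $3 = $12
Cost of chairs:
2 x $25 = $50
Add both:
$12 + $50 = $62

$62


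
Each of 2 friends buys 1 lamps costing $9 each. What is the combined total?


Cost per person:
1 x $9 = $9
Group total:
2 x $9 = $18

$18


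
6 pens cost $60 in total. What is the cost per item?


Total cost: $60
Number of items: 6
Unit price: $60 / 6 = $10

$10


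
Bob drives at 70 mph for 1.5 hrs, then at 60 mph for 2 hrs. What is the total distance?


Leg 1 distance:
70 x 1.5 = 105 miles
Leg 2 distance:
60 x 2 = 120 miles
Total distance:
105 + 120 = 225 miles

225 miles


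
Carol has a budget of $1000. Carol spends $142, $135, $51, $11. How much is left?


Add up expenses:
$142 + $135 + $51 + $11 = $339
Subtract from budget:
$1000 - $339 = $661

$661


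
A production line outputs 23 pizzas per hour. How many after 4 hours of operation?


Production rate: 23 pizzas per hour
Time: 4 hours
Total: 23 x 4 = 92 pizzas

92 pizzas


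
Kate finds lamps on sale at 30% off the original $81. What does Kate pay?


Calculate the discount amount:
30% of $81 = $24.30
Subtract from original:
$81 - $24.30 = $56.70

$56.70


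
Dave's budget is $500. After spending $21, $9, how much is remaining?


Add up expenses:
$21 + $9 = $30
Subtract from budget:
$500 - $30 = $470

$470


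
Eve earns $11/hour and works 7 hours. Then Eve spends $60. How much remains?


Calculate earnings:
7 x $11 = $77
Subtract spending:
$77 - $60 = $17

$17


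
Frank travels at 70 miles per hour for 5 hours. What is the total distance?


Use the formula: distance = speed x time
Speed = 70 mph, Time = 5 hours
70 x 5 = 350 miles

350 miles


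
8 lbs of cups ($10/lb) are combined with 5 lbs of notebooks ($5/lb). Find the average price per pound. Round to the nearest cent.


Cost of cups:
8 x $10 = $80
Cost of notebooks:
5 x $5 = $25
Total cost: $80 + $25 = $105
Total weight: 13 lbs
Average: $105 / 13 = $8.0769... ≈ $8.08/lb

$8.08/lb


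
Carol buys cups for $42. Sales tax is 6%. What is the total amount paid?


Calculate the tax:
6% of $42 = $2.52
Add tax to price:
$42 + $2.52 = $44.52

$44.52


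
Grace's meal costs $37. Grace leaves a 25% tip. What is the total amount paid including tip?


Calculate the tip:
25% of $37 = $9.25
Add tip to meal cost:
$37 + $9.25 = $46.25

$46.25


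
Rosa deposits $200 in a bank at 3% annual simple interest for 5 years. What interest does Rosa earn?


Use the formula I = P x R x T / 100
P x R x T = 200 x 3 x 5 = 3000
I = 3000 / 100 = $30

$30


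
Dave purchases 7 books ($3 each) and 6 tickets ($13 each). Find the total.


Cost of books:
7 x $3 = $21
Cost of tickets:
6 x $13 = $78
Add both:
$21 + $78 = $99

$99


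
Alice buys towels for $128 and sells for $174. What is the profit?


Selling price = $174
Cost price = $128
Profit = selling price - cost price:
Profit = $174 - $128 = $46

$46


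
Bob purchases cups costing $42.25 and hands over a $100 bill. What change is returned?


Start with the amount paid:
$100
Subtract the price:
$100 - $42.25 = $57.75

$57.75


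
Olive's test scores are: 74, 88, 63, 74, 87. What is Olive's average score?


Add the scores:
74 + 88 + 63 + 74 + 87 = 386
Divide by the number of tests:
386 / 5 = 77.2

77.2


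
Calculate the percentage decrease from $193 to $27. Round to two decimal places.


Find the absolute change:
|27 - 193| = 166
Divide by original and multiply by 100:
166 / 193 x 100 = 86.0103...% ≈ 86.01%

86.01%


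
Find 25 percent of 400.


Convert percentage to decimal:
25% = 0.25
Multiply:
400 x 0.25 = 100

100


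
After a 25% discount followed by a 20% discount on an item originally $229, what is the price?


First discount:
25% of $229 = $57.25
Price after first discount:
$229 - $57.25 = $171.75
Second discount:
20% of $171.75 = $34.35
Final price:
$171.75 - $34.35 = $137.40

$137.40


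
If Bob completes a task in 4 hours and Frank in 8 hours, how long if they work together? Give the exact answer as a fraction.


Bob's rate: 1/4 of the job per hour
Frank's rate: 1/8 of the job per hour
Combined rate: 1/4 + 1/8 = 3/8 per hour
Time = 1 / (3/8) = 8/3 hours (≈ 2.67 hours)

8/3 hours


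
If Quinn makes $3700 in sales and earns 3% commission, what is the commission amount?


Convert rate to decimal:
3% = 0.03
Multiply by sales:
$3700 x 0.03 = $111

$111


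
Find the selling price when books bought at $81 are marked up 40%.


Calculate the markup amount:
40% of $81 = $32.40
Add to cost:
$81 + $32.40 = $113.40

$113.40


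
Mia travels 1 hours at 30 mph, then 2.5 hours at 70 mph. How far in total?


Leg 1 distance:
30 x 1 = 30 miles
Leg 2 distance:
70 x 2.5 = 175 miles
Total distance:
30 + 175 = 205 miles

205 miles


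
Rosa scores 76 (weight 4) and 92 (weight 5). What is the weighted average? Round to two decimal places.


Weighted sum:
4 x 76 + 5 x 92 = 764
Total weight:
4 + 5 = 9
Weighted average:
764 / 9 = 84.8888... ≈ 84.89

84.89


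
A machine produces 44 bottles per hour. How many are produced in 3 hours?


Production rate: 44 bottles per hour
Time: 3 hours
Total: 44 x 3 = 132 bottles

132 bottles


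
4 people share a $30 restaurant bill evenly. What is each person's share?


Total bill: $30
Number of people: 4
Each pays: $30 / 4 = $7.50

$7.50


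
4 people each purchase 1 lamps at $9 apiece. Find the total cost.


Cost per person:
1 x $9 = $9
Group total:
4 x $9 = $36

$36


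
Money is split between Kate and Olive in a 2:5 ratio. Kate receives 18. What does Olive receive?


Find the multiplier:
18 / 2 = 9
Apply to Olive's share:
5 x 9 = 45

45


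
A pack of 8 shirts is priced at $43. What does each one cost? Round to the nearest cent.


Total cost: $43
Number of items: 8
Unit price: $43 / 8 = $5.375 ≈ $5.38

$5.38


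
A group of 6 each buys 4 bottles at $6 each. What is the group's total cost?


Cost per person:
4 x $6 = $24
Group total:
6 x $24 = $144

$144


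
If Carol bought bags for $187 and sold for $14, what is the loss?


Selling price = $14
Cost price = $187
Loss = cost price - selling price:
Loss = $187 - $14 = $173

$173


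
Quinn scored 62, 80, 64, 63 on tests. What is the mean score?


Add the scores:
62 + 80 + 64 + 63 = 269
Divide by the number of tests:
269 / 4 = 67.25

67.25


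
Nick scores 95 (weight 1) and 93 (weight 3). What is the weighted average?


Weighted sum:
1 x 95 + 3 x 93 = 374
Total weight:
1 + 3 = 4
Weighted average:
374 / 4 = 93.5

93.5


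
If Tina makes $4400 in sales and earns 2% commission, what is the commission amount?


Convert rate to decimal:
2% = 0.02
Multiply by sales:
$4400 x 0.02 = $88

$88


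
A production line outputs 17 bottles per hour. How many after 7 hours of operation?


Production rate: 17 bottles per hour
Time: 7 hours
Total: 17 x 7 = 119 bottles

119 bottles


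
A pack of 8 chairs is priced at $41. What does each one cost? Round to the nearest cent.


Total cost: $41
Number of items: 8
Unit price: $41 / 8 = $5.125 ≈ $5.13

$5.13


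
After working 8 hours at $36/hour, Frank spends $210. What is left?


Calculate earnings:
8 x $36 = $288
Subtract spending:
$288 - $210 = $78

$78


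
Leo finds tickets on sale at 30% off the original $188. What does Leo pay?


Calculate the discount amount:
30% of $188 = $56.40
Subtract from original:
$188 - $56.40 = $131.60

$131.60


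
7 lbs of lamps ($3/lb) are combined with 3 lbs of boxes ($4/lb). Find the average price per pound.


Cost of lamps:
7 x $3 = $21
Cost of boxes:
3 x $4 = $12
Total cost: $21 + $12 = $33
Total weight: 10 lbs
Average: $33 / 10 = $3.30/lb

$3.30/lb


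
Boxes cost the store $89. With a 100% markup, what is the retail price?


Calculate the markup amount:
100% of $89 = $89
Add to cost:
$89 + $89 = $178

$178


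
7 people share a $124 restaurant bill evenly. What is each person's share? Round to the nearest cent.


Total bill: $124
Number of people: 7
Each pays: $124 / 7 = $17.7142... ≈ $17.71

$17.71


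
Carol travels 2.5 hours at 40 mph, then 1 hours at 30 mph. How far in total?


Leg 1 distance:
40 x 2.5 = 100 miles
Leg 2 distance:
30 x 1 = 30 miles
Total distance:
100 + 30 = 130 miles

130 miles


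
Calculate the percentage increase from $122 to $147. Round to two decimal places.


Find the absolute change:
|147 - 122| = 25
Divide by original and multiply by 100:
25 / 122 x 100 = 20.4918...% ≈ 20.49%

20.49%


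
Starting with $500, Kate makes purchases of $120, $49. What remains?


Add up expenses:
$120 + $49 = $169
Subtract from budget:
$500 - $169 = $331

$331


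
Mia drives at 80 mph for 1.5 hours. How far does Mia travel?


Use the formula: distance = speed x time
Speed = 80 mph, Time = 1.5 hours
80 x 1.5 = 120 miles

120 miles


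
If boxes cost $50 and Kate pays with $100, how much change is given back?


Start with the amount paid:
$100
Subtract the price:
$100 - $50 = $50

$50


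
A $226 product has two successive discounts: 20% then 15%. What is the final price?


First discount:
20% of $226 = $45.20
Price after first discount:
$226 - $45.20 = $180.80
Second discount:
15% of $180.80 = $27.12
Final price:
$180.80 - $27.12 = $153.68

$153.68


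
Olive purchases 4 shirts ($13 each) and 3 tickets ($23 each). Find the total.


Cost of shirts:
4 x $13 = $52
Cost of tickets:
3 x $23 = $69
Add both:
$52 + $69 = $121

$121


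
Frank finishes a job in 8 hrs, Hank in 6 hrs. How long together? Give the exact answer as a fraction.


Frank's rate: 1/8 of the job per hour
Hank's rate: 1/6 of the job per hour
Combined rate: 1/8 + 1/6 = 7/24 per hour
Time = 1 / (7/24) = 24/7 hours (≈ 3.43 hours)

24/7 hours


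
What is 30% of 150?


Convert percentage to decimal:
30% = 0.3
Multiply:
150 x 0.3 = 45

45


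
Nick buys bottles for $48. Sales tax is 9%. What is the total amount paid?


Calculate the tax:
9% of $48 = $4.32
Add tax to price:
$48 + $4.32 = $52.32

$52.32


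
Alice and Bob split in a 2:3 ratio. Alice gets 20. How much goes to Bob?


Find the multiplier:
20 / 2 = 10
Apply to Bob's share:
3 x 10 = 30

30


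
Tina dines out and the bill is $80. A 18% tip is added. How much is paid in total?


Calculate the tip:
18% of $80 = $14.40
Add tip to meal cost:
$80 + $14.40 = $94.40

$94.40


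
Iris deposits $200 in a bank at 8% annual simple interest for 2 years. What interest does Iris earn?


Use the formula I = P x R x T / 100
P x R x T = 200 x 8 x 2 = 3200
I = 3200 / 100 = $32

$32


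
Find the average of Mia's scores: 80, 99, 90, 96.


Add the scores:
80 + 99 + 90 + 96 = 365
Divide by the number of tests:
365 / 4 = 91.25

91.25


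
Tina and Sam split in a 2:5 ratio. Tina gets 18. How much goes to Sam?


Find the multiplier:
18 / 2 = 9
Apply to Sam's share:
5 x 9 = 45

45


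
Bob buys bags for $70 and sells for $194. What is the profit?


Selling price = $194
Cost price = $70
Profit = selling price - cost price:
Profit = $194 - $70 = $124

$124


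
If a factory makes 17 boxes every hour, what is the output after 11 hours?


Production rate: 17 boxes per hour
Time: 11 hours
Total: 17 x 11 = 187 boxes

187 boxes


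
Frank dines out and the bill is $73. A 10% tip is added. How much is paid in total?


Calculate the tip:
10% of $73 = $7.30
Add tip to meal cost:
$73 + $7.30 = $80.30

$80.30


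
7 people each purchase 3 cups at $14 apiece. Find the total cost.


Cost per person:
3 x $14 = $42
Group total:
7 x $42 = $294

$294


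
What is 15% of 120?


Convert percentage to decimal:
15% = 0.15
Multiply:
120 x 0.15 = 18

18


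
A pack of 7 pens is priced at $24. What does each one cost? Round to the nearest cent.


Total cost: $24
Number of items: 7
Unit price: $24 / 7 = $3.4285... ≈ $3.43

$3.43


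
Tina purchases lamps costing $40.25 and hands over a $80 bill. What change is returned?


Start with the amount paid:
$80
Subtract the price:
$80 - $40.25 = $39.75

$39.75


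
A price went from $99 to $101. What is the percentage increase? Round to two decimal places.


Find the absolute change:
|101 - 99| = 2
Divide by original and multiply by 100:
2 / 99 x 100 = 2.0202...% ≈ 2.02%

2.02%


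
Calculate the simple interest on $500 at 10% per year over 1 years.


Use the formula I = P x R x T / 100
P x R x T = 500 x 10 x 1 = 5000
I = 5000 / 100 = $50

$50


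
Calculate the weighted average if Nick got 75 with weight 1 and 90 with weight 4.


Weighted sum:
1 x 75 + 4 x 90 = 435
Total weight:
1 + 4 = 5
Weighted average:
435 / 5 = 87

87


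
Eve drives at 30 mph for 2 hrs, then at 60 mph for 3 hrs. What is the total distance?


Leg 1 distance:
30 x 2 = 60 miles
Leg 2 distance:
60 x 3 = 180 miles
Total distance:
60 + 180 = 240 miles

240 miles


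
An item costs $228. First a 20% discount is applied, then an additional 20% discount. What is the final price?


First discount:
20% of $228 = $45.60
Price after first discount:
$228 - $45.60 = $182.40
Second discount:
20% of $182.40 = $36.48
Final price:
$182.40 - $36.48 = $145.92

$145.92


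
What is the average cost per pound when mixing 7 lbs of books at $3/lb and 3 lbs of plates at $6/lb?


Cost of books:
7 x $3 = $21
Cost of plates:
3 x $6 = $18
Total cost: $21 + $18 = $39
Total weight: 10 lbs
Average: $39 / 10 = $3.90/lb

$3.90/lb


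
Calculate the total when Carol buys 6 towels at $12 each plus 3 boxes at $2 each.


Cost of towels:
6 x $12 = $72
Cost of boxes:
3 x $2 = $6
Add both:
$72 + $6 = $78

$78


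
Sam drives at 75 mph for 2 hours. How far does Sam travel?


Use the formula: distance = speed x time
Speed = 75 mph, Time = 2 hours
75 x 2 = 150 miles

150 miles


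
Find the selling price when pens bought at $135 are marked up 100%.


Calculate the markup amount:
100% of $135 = $135
Add to cost:
$135 + $135 = $270

$270


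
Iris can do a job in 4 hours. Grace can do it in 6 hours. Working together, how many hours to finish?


Iris's rate: 1/4 of the job per hour
Grace's rate: 1/6 of the job per hour
Combined rate: 1/4 + 1/6 = 5/12 per hour
Time = 1 / (5/12) = 12/5 = 2.4 hours

2.4 hours


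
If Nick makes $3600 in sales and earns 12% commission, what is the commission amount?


Convert rate to decimal:
12% = 0.12
Multiply by sales:
$3600 x 0.12 = $432

$432


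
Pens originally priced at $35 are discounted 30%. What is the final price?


Calculate the discount amount:
30% of $35 = $10.50
Subtract from original:
$35 - $10.50 = $24.50

$24.50


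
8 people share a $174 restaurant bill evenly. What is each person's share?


Total bill: $174
Number of people: 8
Each pays: $174 / 8 = $21.75

$21.75


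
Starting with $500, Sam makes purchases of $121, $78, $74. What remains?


Add up expenses:
$121 + $78 + $74 = $273
Subtract from budget:
$500 - $273 = $227

$227


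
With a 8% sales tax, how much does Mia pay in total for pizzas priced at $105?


Calculate the tax:
8% of $105 = $8.40
Add tax to price:
$105 + $8.40 = $113.40

$113.40


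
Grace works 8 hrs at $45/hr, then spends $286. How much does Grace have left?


Calculate earnings:
8 x $45 = $360
Subtract spending:
$360 - $286 = $74

$74


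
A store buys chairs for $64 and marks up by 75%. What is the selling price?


Calculate the markup amount:
75% of $64 = $48
Add to cost:
$64 + $48 = $112

$112


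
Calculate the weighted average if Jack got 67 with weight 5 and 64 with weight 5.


Weighted sum:
5 x 67 + 5 x 64 = 655
Total weight:
5 + 5 = 10
Weighted average:
655 / 10 = 65.5

65.5


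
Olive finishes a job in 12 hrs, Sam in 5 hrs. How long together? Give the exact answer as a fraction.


Olive's rate: 1/12 of the job per hour
Sam's rate: 1/5 of the job per hour
Combined rate: 1/12 + 1/5 = 17/60 per hour
Time = 1 / (17/60) = 60/17 hours (≈ 3.53 hours)

60/17 hours


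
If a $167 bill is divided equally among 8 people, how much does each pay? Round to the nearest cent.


Total bill: $167
Number of people: 8
Each pays: $167 / 8 = $20.875 ≈ $20.88

$20.88


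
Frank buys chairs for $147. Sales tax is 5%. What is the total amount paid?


Calculate the tax:
5% of $147 = $7.35
Add tax to price:
$147 + $7.35 = $154.35

$154.35


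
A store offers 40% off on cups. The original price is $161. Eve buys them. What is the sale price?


Calculate the discount amount:
40% of $161 = $64.40
Subtract from original:
$161 - $64.40 = $96.60

$96.60


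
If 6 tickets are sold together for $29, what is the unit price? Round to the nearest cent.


Total cost: $29
Number of items: 6
Unit price: $29 / 6 = $4.8333... ≈ $4.83

$4.83


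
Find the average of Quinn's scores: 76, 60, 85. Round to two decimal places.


Add the scores:
76 + 60 + 85 = 221
Divide by the number of tests:
221 / 3 = 73.6666... ≈ 73.67

73.67


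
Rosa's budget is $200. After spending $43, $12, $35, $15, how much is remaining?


Add up expenses:
$43 + $12 + $35 + $15 = $105
Subtract from budget:
$200 - $105 = $95

$95


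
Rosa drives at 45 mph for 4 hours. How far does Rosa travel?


Use the formula: distance = speed x time
Speed = 45 mph, Time = 4 hours
45 x 4 = 180 miles

180 miles


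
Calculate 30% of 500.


Convert percentage to decimal:
30% = 0.3
Multiply:
500 x 0.3 = 150

150


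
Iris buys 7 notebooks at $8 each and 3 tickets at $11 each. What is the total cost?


Cost of notebooks:
7 x $8 = $56
Cost of tickets:
3 x $11 = $33
Add both:
$56 + $33 = $89

$89


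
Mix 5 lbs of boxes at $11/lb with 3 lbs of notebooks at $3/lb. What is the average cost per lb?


Cost of boxes:
5 x $11 = $55
Cost of notebooks:
3 x $3 = $9
Total cost: $55 + $9 = $64
Total weight: 8 lbs
Average: $64 / 8 = $8/lb

$8/lb


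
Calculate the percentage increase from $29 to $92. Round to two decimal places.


Find the absolute change:
|92 - 29| = 63
Divide by original and multiply by 100:
63 / 29 x 100 = 217.2413...% ≈ 217.24%

217.24%


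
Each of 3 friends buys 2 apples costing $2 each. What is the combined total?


Cost per person:
2 x $2 = $4
Group total:
3 x $4 = $12

$12


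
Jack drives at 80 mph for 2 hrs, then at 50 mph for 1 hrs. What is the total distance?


Leg 1 distance:
80 x 2 = 160 miles
Leg 2 distance:
50 x 1 = 50 miles
Total distance:
160 + 50 = 210 miles

210 miles


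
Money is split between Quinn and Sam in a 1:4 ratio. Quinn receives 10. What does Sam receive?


Find the multiplier:
10 / 1 = 10
Apply to Sam's share:
4 x 10 = 40

40


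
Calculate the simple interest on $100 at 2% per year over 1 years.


Use the formula I = P x R x T / 100
P x R x T = 100 x 2 x 1 = 200
I = 200 / 100 = $2

$2


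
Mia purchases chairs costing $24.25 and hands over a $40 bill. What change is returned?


Start with the amount paid:
$40
Subtract the price:
$40 - $24.25 = $15.75

$15.75


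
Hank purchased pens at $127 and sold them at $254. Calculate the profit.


Selling price = $254
Cost price = $127
Profit = selling price - cost price:
Profit = $254 - $127 = $127

$127


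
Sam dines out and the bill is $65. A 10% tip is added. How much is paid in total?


Calculate the tip:
10% of $65 = $6.50
Add tip to meal cost:
$65 + $6.50 = $71.50

$71.50


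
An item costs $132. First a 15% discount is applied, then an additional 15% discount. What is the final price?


First discount:
15% of $132 = $19.80
Price after first discount:
$132 - $19.80 = $112.20
Second discount:
15% of $112.20 = $16.83
Final price:
$112.20 - $16.83 = $95.37

$95.37


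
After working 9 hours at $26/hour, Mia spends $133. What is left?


Calculate earnings:
9 x $26 = $234
Subtract spending:
$234 - $133 = $101

$101


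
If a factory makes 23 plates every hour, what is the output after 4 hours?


Production rate: 23 plates per hour
Time: 4 hours
Total: 23 x 4 = 92 plates

92 plates


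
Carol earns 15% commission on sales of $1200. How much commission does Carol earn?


Convert rate to decimal:
15% = 0.15
Multiply by sales:
$1200 x 0.15 = $180

$180


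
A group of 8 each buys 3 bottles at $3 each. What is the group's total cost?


Cost per person:
3 x $3 = $9
Group total:
8 x $9 = $72

$72


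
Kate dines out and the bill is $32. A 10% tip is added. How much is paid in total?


Calculate the tip:
10% of $32 = $3.20
Add tip to meal cost:
$32 + $3.20 = $35.20

$35.20


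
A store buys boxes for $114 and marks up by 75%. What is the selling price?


Calculate the markup amount:
75% of $114 = $85.50
Add to cost:
$114 + $85.50 = $199.50

$199.50


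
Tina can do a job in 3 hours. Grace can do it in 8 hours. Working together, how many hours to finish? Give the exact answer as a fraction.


Tina's rate: 1/3 of the job per hour
Grace's rate: 1/8 of the job per hour
Combined rate: 1/3 + 1/8 = 11/24 per hour
Time = 1 / (11/24) = 24/11 hours (≈ 2.18 hours)

24/11 hours


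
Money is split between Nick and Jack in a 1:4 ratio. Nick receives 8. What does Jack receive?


Find the multiplier:
8 / 1 = 8
Apply to Jack's share:
4 x 8 = 32

32


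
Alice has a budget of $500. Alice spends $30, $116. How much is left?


Add up expenses:
$30 + $116 = $146
Subtract from budget:
$500 - $146 = $354

$354


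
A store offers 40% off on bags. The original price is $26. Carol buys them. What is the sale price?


Calculate the discount amount:
40% of $26 = $10.40
Subtract from original:
$26 - $10.40 = $15.60

$15.60


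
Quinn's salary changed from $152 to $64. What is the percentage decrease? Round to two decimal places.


Find the absolute change:
|64 - 152| = 88
Divide by original and multiply by 100:
88 / 152 x 100 = 57.8947...% ≈ 57.89%

57.89%


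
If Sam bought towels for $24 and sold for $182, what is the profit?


Selling price = $182
Cost price = $24
Profit = selling price - cost price:
Profit = $182 - $24 = $158

$158


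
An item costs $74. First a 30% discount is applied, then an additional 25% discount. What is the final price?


First discount:
30% of $74 = $22.20
Price after first discount:
$74 - $22.20 = $51.80
Second discount:
25% of $51.80 = $12.95
Final price:
$51.80 - $12.95 = $38.85

$38.85


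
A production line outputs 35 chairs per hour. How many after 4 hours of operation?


Production rate: 35 chairs per hour
Time: 4 hours
Total: 35 x 4 = 140 chairs

140 chairs


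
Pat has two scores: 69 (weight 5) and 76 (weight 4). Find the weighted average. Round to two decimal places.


Weighted sum:
5 x 69 + 4 x 76 = 649
Total weight:
5 + 4 = 9
Weighted average:
649 / 9 = 72.1111... ≈ 72.11

72.11


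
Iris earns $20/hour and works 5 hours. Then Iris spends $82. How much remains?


Calculate earnings:
5 x $20 = $100
Subtract spending:
$100 - $82 = $18

$18


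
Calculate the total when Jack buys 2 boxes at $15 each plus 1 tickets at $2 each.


Cost of boxes:
2 x $15 = $30
Cost of tickets:
1 x $2 = $2
Add both:
$30 + $2 = $32

$32


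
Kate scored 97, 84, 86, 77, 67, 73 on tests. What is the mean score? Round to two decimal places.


Add the scores:
97 + 84 + 86 + 77 + 67 + 73 = 484
Divide by the number of tests:
484 / 6 = 80.6666... ≈ 80.67

80.67


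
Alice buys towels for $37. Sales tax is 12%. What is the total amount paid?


Calculate the tax:
12% of $37 = $4.44
Add tax to price:
$37 + $4.44 = $41.44

$41.44


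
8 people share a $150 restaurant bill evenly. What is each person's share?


Total bill: $150
Number of people: 8
Each pays: $150 / 8 = $18.75

$18.75


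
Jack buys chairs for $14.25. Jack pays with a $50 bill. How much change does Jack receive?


Start with the amount paid:
$50
Subtract the price:
$50 - $14.25 = $35.75

$35.75


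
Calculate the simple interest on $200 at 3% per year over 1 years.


Use the formula I = P x R x T / 100
P x R x T = 200 x 3 x 1 = 600
I = 600 / 100 = $6

$6


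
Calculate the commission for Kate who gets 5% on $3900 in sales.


Convert rate to decimal:
5% = 0.05
Multiply by sales:
$3900 x 0.05 = $195

$195


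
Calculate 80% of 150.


Convert percentage to decimal:
80% = 0.8
Multiply:
150 x 0.8 = 120

120


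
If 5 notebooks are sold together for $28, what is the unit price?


Total cost: $28
Number of items: 5
Unit price: $28 / 5 = $5.60

$5.60


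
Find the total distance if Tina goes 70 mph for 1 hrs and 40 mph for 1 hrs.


Leg 1 distance:
70 x 1 = 70 miles
Leg 2 distance:
40 x 1 = 40 miles
Total distance:
70 + 40 = 110 miles

110 miles


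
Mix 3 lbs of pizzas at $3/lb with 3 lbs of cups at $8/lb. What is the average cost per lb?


Cost of pizzas:
3 x $3 = $9
Cost of cups:
3 x $8 = $24
Total cost: $9 + $24 = $33
Total weight: 6 lbs
Average: $33 / 6 = $5.50/lb

$5.50/lb


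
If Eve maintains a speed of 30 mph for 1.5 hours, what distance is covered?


Use the formula: distance = speed x time
Speed = 30 mph, Time = 1.5 hours
30 x 1.5 = 45 miles

45 miles


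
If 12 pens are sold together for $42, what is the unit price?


Total cost: $42
Number of items: 12
Unit price: $42 / 12 = $3.50

$3.50


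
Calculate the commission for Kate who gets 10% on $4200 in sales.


Convert rate to decimal:
10% = 0.1
Multiply by sales:
$4200 x 0.1 = $420

$420


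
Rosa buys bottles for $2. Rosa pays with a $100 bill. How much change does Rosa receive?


Start with the amount paid:
$100
Subtract the price:
$100 - $2 = $98

$98


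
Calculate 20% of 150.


Convert percentage to decimal:
20% = 0.2
Multiply:
150 x 0.2 = 30

30


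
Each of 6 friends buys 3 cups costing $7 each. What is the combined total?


Cost per person:
3 x $7 = $21
Group total:
6 x $21 = $126

$126


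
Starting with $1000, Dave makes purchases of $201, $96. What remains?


Add up expenses:
$201 + $96 = $297
Subtract from budget:
$1000 - $297 = $703

$703


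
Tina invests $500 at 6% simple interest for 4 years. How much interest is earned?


Use the formula I = P x R x T / 100
P x R x T = 500 x 6 x 4 = 12000
I = 12000 / 100 = $120

$120


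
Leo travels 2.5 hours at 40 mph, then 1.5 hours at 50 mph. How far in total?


Leg 1 distance:
40 x 2.5 = 100 miles
Leg 2 distance:
50 x 1.5 = 75 miles
Total distance:
100 + 75 = 175 miles

175 miles


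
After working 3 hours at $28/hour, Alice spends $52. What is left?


Calculate earnings:
3 x $28 = $84
Subtract spending:
$84 - $52 = $32

$32


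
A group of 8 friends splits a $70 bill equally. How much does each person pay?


Total bill: $70
Number of people: 8
Each pays: $70 / 8 = $8.75

$8.75


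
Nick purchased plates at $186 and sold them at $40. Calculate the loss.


Selling price = $40
Cost price = $186
Loss = cost price - selling price:
Loss = $186 - $40 = $146

$146


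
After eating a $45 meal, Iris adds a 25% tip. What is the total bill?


Calculate the tip:
25% of $45 = $11.25
Add tip to meal cost:
$45 + $11.25 = $56.25

$56.25


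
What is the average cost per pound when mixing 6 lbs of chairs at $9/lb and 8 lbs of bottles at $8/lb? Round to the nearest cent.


Cost of chairs:
6 x $9 = $54
Cost of bottles:
8 x $8 = $64
Total cost: $54 + $64 = $118
Total weight: 14 lbs
Average: $118 / 14 = $8.4285... ≈ $8.43/lb

$8.43/lb


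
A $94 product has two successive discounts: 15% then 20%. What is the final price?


First discount:
15% of $94 = $14.10
Price after first discount:
$94 - $14.10 = $79.90
Second discount:
20% of $79.90 = $15.98
Final price:
$79.90 - $15.98 = $63.92

$63.92


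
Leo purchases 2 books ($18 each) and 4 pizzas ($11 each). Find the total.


Cost of books:
2 x $18 = $36
Cost of pizzas:
4 x $11 = $44
Add both:
$36 + $44 = $80

$80


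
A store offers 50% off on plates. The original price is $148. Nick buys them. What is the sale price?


Calculate the discount amount:
50% of $148 = $74
Subtract from original:
$148 - $74 = $74

$74


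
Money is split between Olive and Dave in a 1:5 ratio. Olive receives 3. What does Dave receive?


Find the multiplier:
3 / 1 = 3
Apply to Dave's share:
5 x 3 = 15

15


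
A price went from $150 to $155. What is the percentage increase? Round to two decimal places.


Find the absolute change:
|155 - 150| = 5
Divide by original and multiply by 100:
5 / 150 x 100 = 3.3333...% ≈ 3.33%

3.33%


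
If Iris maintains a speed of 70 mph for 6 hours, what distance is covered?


Use the formula: distance = speed x time
Speed = 70 mph, Time = 6 hours
70 x 6 = 420 miles

420 miles


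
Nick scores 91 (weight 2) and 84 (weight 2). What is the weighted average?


Weighted sum:
2 x 91 + 2 x 84 = 350
Total weight:
2 + 2 = 4
Weighted average:
350 / 4 = 87.5

87.5


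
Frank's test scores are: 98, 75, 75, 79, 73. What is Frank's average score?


Add the scores:
98 + 75 + 75 + 79 + 73 = 400
Divide by the number of tests:
400 / 5 = 80

80


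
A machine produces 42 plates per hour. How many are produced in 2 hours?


Production rate: 42 plates per hour
Time: 2 hours
Total: 42 x 2 = 84 plates

84 plates


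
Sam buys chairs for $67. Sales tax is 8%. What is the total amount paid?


Calculate the tax:
8% of $67 = $5.36
Add tax to price:
$67 + $5.36 = $72.36

$72.36


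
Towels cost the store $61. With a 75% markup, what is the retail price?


Calculate the markup amount:
75% of $61 = $45.75
Add to cost:
$61 + $45.75 = $106.75

$106.75


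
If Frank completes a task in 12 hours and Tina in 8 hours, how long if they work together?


Frank's rate: 1/12 of the job per hour
Tina's rate: 1/8 of the job per hour
Combined rate: 1/12 + 1/8 = 5/24 per hour
Time = 1 / (5/24) = 24/5 = 4.8 hours

4.8 hours


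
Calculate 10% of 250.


Convert percentage to decimal:
10% = 0.1
Multiply:
250 x 0.1 = 25

25


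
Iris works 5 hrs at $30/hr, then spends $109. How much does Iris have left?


Calculate earnings:
5 x $30 = $150
Subtract spending:
$150 - $109 = $41

$41


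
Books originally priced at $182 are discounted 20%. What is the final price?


Calculate the discount amount:
20% of $182 = $36.40
Subtract from original:
$182 - $36.40 = $145.60

$145.60


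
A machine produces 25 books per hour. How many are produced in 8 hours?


Production rate: 25 books per hour
Time: 8 hours
Total: 25 x 8 = 200 books

200 books


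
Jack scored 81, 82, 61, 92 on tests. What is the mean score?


Add the scores:
81 + 82 + 61 + 92 = 316
Divide by the number of tests:
316 / 4 = 79

79


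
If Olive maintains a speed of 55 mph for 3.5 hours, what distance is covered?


Use the formula: distance = speed x time
Speed = 55 mph, Time = 3.5 hours
55 x 3.5 = 192.5 miles

192.5 miles


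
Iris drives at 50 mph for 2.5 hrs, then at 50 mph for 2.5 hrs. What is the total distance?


Leg 1 distance:
50 x 2.5 = 125 miles
Leg 2 distance:
50 x 2.5 = 125 miles
Total distance:
125 + 125 = 250 miles

250 miles


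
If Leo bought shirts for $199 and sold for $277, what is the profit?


Selling price = $277
Cost price = $199
Profit = selling price - cost price:
Profit = $277 - $199 = $78

$78


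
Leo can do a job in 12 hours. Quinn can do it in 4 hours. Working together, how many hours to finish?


Leo's rate: 1/12 of the job per hour
Quinn's rate: 1/4 of the job per hour
Combined rate: 1/12 + 1/4 = 1/3 per hour
Time = 1 / (1/3) = 3 hours

3 hours


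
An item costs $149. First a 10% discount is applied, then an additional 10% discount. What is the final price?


First discount:
10% of $149 = $14.90
Price after first discount:
$149 - $14.90 = $134.10
Second discount:
10% of $134.10 = $13.41
Final price:
$134.10 - $13.41 = $120.69

$120.69


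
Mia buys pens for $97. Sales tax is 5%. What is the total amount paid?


Calculate the tax:
5% of $97 = $4.85
Add tax to price:
$97 + $4.85 = $101.85

$101.85


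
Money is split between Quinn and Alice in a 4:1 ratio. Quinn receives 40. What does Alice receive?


Find the multiplier:
40 / 4 = 10
Apply to Alice's share:
1 x 10 = 10

10


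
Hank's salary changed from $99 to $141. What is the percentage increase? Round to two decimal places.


Find the absolute change:
|141 - 99| = 42
Divide by original and multiply by 100:
42 / 99 x 100 = 42.4242...% ≈ 42.42%

42.42%


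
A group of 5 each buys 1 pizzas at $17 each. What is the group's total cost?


Cost per person:
1 x $17 = $17
Group total:
5 x $17 = $85

$85


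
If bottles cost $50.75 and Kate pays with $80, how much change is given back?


Start with the amount paid:
$80
Subtract the price:
$80 - $50.75 = $29.25

$29.25


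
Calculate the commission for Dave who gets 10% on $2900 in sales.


Convert rate to decimal:
10% = 0.1
Multiply by sales:
$2900 x 0.1 = $290

$290


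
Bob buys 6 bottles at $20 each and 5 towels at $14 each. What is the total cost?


Cost of bottles:
6 x $20 = $120
Cost of towels:
5 x $14 = $70
Add both:
$120 + $70 = $190

$190


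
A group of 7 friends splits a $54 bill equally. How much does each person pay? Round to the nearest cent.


Total bill: $54
Number of people: 7
Each pays: $54 / 7 = $7.7142... ≈ $7.71

$7.71


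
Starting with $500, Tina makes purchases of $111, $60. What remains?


Add up expenses:
$111 + $60 = $171
Subtract from budget:
$500 - $171 = $329

$329


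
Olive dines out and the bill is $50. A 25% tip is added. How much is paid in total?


Calculate the tip:
25% of $50 = $12.50
Add tip to meal cost:
$50 + $12.50 = $62.50

$62.50


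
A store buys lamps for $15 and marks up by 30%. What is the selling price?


Calculate the markup amount:
30% of $15 = $4.50
Add to cost:
$15 + $4.50 = $19.50

$19.50


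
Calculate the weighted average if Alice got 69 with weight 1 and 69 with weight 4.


Weighted sum:
1 x 69 + 4 x 69 = 345
Total weight:
1 + 4 = 5
Weighted average:
345 / 5 = 69

69


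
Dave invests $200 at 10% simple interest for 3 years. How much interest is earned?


Use the formula I = P x R x T / 100
P x R x T = 200 x 10 x 3 = 6000
I = 6000 / 100 = $60

$60
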